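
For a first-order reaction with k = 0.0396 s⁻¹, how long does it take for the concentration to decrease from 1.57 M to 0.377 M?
36.02 s

From ln[A] = ln[A]₀ - k·t: t = ln([A]₀/[A])/k = ln(1.57/0.377)/0.0396 = ln(4.1645)/0.0396 = 1.4266/0.0396 = 36.02 s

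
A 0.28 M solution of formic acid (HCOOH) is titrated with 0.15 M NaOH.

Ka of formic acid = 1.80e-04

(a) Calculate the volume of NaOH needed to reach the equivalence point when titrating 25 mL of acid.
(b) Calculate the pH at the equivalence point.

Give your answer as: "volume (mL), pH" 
V = 46.7 mL, pH = 8.37

(a) At equivalence: moles acid = moles base.
moles acid = 0.28 × 0.025 = 0.007 mol; V_NaOH = 0.007/0.15 = 0.04667 L = 46.7 mL.
(b) At equivalence, all acid → conjugate base A⁻ at [A⁻] = 0.007/0.07167 = 0.09767 M.
Kb = Kw/Ka = 1.0e-14/1.80e-04 = 5.556e-11; [OH⁻] = √(Kb·[A⁻]) = 2.329e-06; pOH = 5.63; pH = 14 − pOH = 8.37.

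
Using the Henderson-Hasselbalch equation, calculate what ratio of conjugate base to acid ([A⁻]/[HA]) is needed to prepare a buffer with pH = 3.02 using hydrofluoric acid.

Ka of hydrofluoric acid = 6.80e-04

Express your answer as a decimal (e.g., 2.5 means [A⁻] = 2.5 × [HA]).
[A⁻]/[HA] = 0.712

pKa = −log(6.80e-04) = 3.1675. pH = pKa + log([A⁻]/[HA]). 3.02 = 3.1675 + log(ratio). log(ratio) = 3.02 − 3.1675 = -0.1475. ratio = 10^(-0.1475) = 0.712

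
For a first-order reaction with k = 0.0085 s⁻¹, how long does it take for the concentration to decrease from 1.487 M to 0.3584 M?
167.40 s

From ln[A] = ln[A]₀ - k·t: t = ln([A]₀/[A])/k = ln(1.487/0.3584)/0.0085 = ln(4.1490)/0.0085 = 1.4229/0.0085 = 167.40 s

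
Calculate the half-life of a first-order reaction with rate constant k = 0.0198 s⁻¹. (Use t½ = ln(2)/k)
35.01 s

t½ = ln(2)/k = 0.6931/0.0198 = 35.01 s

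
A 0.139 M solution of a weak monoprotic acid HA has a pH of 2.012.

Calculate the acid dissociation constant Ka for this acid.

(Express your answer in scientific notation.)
K_a = 7.32e-04

[H⁺] = 10^(−pH) = 10^(−2.012) = 9.727e-03 M. For HA ⇌ H⁺ + A⁻, Ka = x²/(C − x) = (9.727e-03)²/(0.139 − 9.727e-03) = 7.32e-04.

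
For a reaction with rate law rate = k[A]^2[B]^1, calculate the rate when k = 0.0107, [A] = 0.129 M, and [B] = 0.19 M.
3.383e-05 M/s

rate = k·[A]^2·[B]^1 = 0.0107·(0.129)^2·(0.19)^1 = 0.0107·0.016641·0.19 = 3.383e-05 M/s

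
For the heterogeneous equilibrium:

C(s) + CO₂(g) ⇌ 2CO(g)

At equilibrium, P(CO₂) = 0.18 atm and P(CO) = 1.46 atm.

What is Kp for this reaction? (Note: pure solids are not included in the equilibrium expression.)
K_p = 11.842

Solid C is excluded.
Kp = P(CO)²/P(CO₂) = (1.46)²/0.18 = 2.132/0.18 = 11.842.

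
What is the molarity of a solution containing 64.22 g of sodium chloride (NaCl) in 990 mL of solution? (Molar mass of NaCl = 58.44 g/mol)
Moles of NaCl = 64.22 g ÷ 58.44 g/mol = 1.0989 mol
Volume = 990 mL = 0.99 L
Molarity = 1.0989 mol ÷ 0.99 L = 1.11 M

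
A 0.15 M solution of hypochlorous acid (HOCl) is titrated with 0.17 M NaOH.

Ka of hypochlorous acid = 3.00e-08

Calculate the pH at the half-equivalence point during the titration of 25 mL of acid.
pH = pKa = 7.52

At the half-equivalence point, [HA] = [A⁻], so by Henderson–Hasselbalch pH = pKa + log(1) = pKa.
pKa = −log(3.00e-08) = 7.52.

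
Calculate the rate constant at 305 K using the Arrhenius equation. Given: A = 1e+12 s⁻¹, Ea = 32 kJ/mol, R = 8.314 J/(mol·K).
3.31e+06 s⁻¹

k = A·exp(-Ea/(R·T)) = 1e+12·exp(-32000/(8.314·305)) = 1e+12·exp(-12.6194) = 1e+12·3.3071e-06 = 3.31e+06 s⁻¹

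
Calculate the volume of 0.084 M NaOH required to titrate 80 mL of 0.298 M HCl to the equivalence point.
V_{base} = 283.8 mL

At equivalence: moles acid = moles base.
moles HCl = 0.298 M × 0.08 L = 0.02384 mol
V_NaOH = 0.02384 mol ÷ 0.084 M = 0.2838 L = 283.8 mL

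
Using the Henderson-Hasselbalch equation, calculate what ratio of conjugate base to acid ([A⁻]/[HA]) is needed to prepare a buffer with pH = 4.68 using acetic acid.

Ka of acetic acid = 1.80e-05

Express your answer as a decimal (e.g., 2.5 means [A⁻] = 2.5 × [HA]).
[A⁻]/[HA] = 0.862

pKa = −log(1.80e-05) = 4.7447. pH = pKa + log([A⁻]/[HA]). 4.68 = 4.7447 + log(ratio). log(ratio) = 4.68 − 4.7447 = -0.0647. ratio = 10^(-0.0647) = 0.862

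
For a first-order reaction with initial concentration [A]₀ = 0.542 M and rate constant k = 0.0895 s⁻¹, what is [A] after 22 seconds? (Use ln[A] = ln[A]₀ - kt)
0.0757 M

ln[A] = ln[A]₀ - k·t = ln(0.542) - (0.0895)·(22) = -0.6125 - 1.9690 = -2.5815
[A] = e^(-2.5815) = 0.0757 M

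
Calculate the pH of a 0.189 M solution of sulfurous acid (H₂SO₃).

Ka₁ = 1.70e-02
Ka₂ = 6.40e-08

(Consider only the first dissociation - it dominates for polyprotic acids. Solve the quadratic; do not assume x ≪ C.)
pH = 1.31

x² + Ka₁·x − Ka₁·C = 0 with Ka₁ = 1.70e-02, C = 0.189.
x = (−Ka₁ + √(Ka₁² + 4·Ka₁·C))/2 = 4.8817e-02 M, so pH = 1.31.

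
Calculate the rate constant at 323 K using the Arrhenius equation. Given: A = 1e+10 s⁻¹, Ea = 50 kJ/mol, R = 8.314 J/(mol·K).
8.20e+01 s⁻¹

k = A·exp(-Ea/(R·T)) = 1e+10·exp(-50000/(8.314·323)) = 1e+10·exp(-18.6190) = 1e+10·8.2007e-09 = 8.20e+01 s⁻¹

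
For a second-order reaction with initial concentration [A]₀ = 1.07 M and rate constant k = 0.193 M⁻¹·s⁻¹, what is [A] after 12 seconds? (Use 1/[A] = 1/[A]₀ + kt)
0.3076 M

1/[A] = 1/[A]₀ + k·t = 1/1.07 + (0.193)·(12) = 0.9346 + 2.3160 = 3.2506
[A] = 1/3.2506 = 0.3076 M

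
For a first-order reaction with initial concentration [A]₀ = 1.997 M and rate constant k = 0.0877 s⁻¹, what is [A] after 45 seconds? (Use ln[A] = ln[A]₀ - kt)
0.0386 M

ln[A] = ln[A]₀ - k·t = ln(1.997) - (0.0877)·(45) = 0.6916 - 3.9465 = -3.2549
[A] = e^(-3.2549) = 0.0386 M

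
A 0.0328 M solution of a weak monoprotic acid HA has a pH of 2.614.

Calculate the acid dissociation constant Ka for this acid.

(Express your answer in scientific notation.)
K_a = 1.95e-04

[H⁺] = 10^(−pH) = 10^(−2.614) = 2.432e-03 M. For HA ⇌ H⁺ + A⁻, Ka = x²/(C − x) = (2.432e-03)²/(0.0328 − 2.432e-03) = 1.95e-04.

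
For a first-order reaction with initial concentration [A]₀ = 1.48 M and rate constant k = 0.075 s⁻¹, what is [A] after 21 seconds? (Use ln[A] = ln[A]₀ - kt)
0.3064 M

ln[A] = ln[A]₀ - k·t = ln(1.48) - (0.075)·(21) = 0.3920 - 1.5750 = -1.1830
[A] = e^(-1.1830) = 0.3064 M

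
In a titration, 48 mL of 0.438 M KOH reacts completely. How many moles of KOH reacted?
Moles = Molarity × Volume (L)
Moles = 0.438 M × 0.048 L = 0.02102 mol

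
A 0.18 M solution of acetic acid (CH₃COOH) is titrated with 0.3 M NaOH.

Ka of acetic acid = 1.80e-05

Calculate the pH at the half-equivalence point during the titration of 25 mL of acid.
pH = pKa = 4.74

At the half-equivalence point, [HA] = [A⁻], so by Henderson–Hasselbalch pH = pKa + log(1) = pKa.
pKa = −log(1.80e-05) = 4.74.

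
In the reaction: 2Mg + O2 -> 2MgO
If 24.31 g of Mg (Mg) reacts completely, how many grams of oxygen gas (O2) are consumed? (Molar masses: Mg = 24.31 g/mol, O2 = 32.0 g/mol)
Moles of Mg = 24.31 g ÷ 24.31 g/mol = 1 mol
Mole ratio: 1 mol O2 / 2 mol Mg
Moles of O2 = 1 × (1/2) = 0.5 mol
Mass of O2 = 0.5 mol × 32.0 g/mol = 16 g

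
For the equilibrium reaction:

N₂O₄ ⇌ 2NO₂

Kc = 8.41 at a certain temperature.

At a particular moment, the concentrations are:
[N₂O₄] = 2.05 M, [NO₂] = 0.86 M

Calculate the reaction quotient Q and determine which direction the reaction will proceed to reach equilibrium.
Q = 0.361, Q < K, reaction proceeds forward (toward products)

Q = ([NO₂]^2) / ([N₂O₄])
  = ((0.86)^2) / ((2.05)) = 0.7396/2.05 = 0.3608
Since Q = 0.3608 < Kc = 8.41, the reaction proceeds forward (toward products) to reach equilibrium.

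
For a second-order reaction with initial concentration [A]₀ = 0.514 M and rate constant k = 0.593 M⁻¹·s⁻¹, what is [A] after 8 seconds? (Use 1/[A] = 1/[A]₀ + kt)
0.1495 M

1/[A] = 1/[A]₀ + k·t = 1/0.514 + (0.593)·(8) = 1.9455 + 4.7440 = 6.6895
[A] = 1/6.6895 = 0.1495 M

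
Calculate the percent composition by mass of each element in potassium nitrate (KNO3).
K: 38.67%, N: 13.86%, O: 47.47%

Molar mass of KNO3 = 101.11 g/mol
% K = (1 × 39.1) / 101.11 × 100% = 39.1 / 101.11 × 100% = 38.67%
% N = (1 × 14.01) / 101.11 × 100% = 14.01 / 101.11 × 100% = 13.86%
% O = (3 × 16.0) / 101.11 × 100% = 48 / 101.11 × 100% = 47.47%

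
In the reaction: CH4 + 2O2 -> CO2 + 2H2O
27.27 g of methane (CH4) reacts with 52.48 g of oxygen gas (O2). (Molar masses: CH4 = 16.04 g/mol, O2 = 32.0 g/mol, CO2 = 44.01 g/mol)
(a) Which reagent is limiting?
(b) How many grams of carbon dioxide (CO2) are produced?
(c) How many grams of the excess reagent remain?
(a) O2, (b) 36.09 g, (c) 14.12 g

Moles of CH4 = 27.27 g ÷ 16.04 g/mol = 1.70012 mol
Moles of O2 = 52.48 g ÷ 32.0 g/mol = 1.64 mol
Moles ÷ coefficient: CH4: 1.70012/1 = 1.7, O2: 1.64/2 = 0.82
(a) O2 has the smaller value, so O2 is the limiting reagent.
(b) Moles of CO2 = 1.64 mol O2 × (1/2) = 0.82 mol; mass = 0.82 mol × 44.01 g/mol = 36.09 g
(c) CH4 consumed = 1.64 × (1/2) = 0.82 mol; remaining = 1.70012 − 0.82 = 0.880125 mol; mass = 0.880125 mol × 16.04 g/mol = 14.12 g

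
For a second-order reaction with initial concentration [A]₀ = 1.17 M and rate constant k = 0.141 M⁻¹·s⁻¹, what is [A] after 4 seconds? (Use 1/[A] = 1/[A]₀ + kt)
0.7049 M

1/[A] = 1/[A]₀ + k·t = 1/1.17 + (0.141)·(4) = 0.8547 + 0.5640 = 1.4187
[A] = 1/1.4187 = 0.7049 M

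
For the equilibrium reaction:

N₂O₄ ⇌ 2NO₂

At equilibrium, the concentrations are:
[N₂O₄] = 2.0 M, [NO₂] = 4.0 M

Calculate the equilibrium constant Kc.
K_c = 8.0000

Kc = ([NO₂]^2) / ([N₂O₄])
   = ((4.0)^2) / ((2.0))
   = 16 / 2 = 8.0000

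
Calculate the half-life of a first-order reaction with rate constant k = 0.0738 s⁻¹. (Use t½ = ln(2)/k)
9.39 s

t½ = ln(2)/k = 0.6931/0.0738 = 9.39 s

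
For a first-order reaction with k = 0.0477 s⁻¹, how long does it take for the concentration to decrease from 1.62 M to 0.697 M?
17.68 s

From ln[A] = ln[A]₀ - k·t: t = ln([A]₀/[A])/k = ln(1.62/0.697)/0.0477 = ln(2.3242)/0.0477 = 0.8434/0.0477 = 17.68 s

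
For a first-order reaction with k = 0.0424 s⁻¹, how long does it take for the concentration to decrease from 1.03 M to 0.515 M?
16.35 s

From ln[A] = ln[A]₀ - k·t: t = ln([A]₀/[A])/k = ln(1.03/0.515)/0.0424 = ln(2.0000)/0.0424 = 0.6931/0.0424 = 16.35 s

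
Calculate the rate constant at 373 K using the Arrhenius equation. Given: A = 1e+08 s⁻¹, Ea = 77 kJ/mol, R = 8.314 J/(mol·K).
1.65e-03 s⁻¹

k = A·exp(-Ea/(R·T)) = 1e+08·exp(-77000/(8.314·373)) = 1e+08·exp(-24.8297) = 1e+08·1.6466e-11 = 1.65e-03 s⁻¹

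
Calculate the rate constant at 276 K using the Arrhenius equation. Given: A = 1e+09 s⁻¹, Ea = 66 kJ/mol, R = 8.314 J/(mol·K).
3.23e-04 s⁻¹

k = A·exp(-Ea/(R·T)) = 1e+09·exp(-66000/(8.314·276)) = 1e+09·exp(-28.7624) = 1e+09·3.2259e-13 = 3.23e-04 s⁻¹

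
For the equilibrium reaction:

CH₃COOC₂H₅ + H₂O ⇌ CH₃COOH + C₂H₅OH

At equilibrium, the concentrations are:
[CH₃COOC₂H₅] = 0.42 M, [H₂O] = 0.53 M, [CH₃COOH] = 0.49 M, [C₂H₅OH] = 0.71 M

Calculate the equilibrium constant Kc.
K_c = 1.5629

Kc = ([CH₃COOH] × [C₂H₅OH]) / ([CH₃COOC₂H₅] × [H₂O])
   = ((0.49)·(0.71)) / ((0.42)·(0.53))
   = 0.3479 / 0.2226 = 1.5629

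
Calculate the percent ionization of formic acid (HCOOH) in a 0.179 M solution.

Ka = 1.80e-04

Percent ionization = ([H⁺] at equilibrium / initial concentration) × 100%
Percent ionization = 3.12%

Let x = [H⁺]. Ka = x²/(C - x) ⇒ x² + (1.80e-04)x - (1.80e-04)(0.179) = 0. x = 5.5870e-03. Percent = (5.5870e-03/0.179) × 100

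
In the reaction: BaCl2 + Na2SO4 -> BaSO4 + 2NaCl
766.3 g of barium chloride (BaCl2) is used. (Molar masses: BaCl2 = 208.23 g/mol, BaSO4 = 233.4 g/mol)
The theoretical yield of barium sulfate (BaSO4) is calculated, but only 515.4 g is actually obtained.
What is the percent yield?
Moles of BaCl2 = 766.3 g ÷ 208.23 g/mol = 3.68007 mol
Mole ratio: 1 mol BaSO4 / 1 mol BaCl2
Moles of BaSO4 = 3.68007 × (1/1) = 3.68007 mol
Theoretical yield = 3.68007 mol × 233.4 g/mol = 858.93 g
Actual yield = 515.4 g
Percent yield = (515.4 / 858.93) × 100% = 60.0%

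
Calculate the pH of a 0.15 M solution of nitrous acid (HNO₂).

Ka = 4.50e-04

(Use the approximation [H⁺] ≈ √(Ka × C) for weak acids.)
pH = 2.09

[H⁺] = √(Ka × C) = √(4.50e-04 × 0.15) = 8.2158e-03. pH = -log(8.2158e-03)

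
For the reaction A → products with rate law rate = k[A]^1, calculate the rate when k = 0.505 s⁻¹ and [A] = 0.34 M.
0.1717 M/s

rate = k·[A]^1 = 0.505·(0.34)^1 = 0.505·0.34 = 0.1717 M/s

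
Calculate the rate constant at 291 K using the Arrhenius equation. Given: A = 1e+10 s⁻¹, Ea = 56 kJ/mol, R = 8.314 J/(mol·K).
8.86e-01 s⁻¹

k = A·exp(-Ea/(R·T)) = 1e+10·exp(-56000/(8.314·291)) = 1e+10·exp(-23.1465) = 1e+10·8.8636e-11 = 8.86e-01 s⁻¹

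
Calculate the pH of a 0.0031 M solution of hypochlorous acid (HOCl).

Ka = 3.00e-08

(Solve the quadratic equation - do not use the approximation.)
pH = 5.02

x² + Ka×x - Ka×C = 0. Using quadratic formula: [H⁺] = 9.6287e-06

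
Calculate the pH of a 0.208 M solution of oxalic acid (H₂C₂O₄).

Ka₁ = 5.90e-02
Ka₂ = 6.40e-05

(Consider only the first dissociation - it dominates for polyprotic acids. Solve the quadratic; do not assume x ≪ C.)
pH = 1.07

x² + Ka₁·x − Ka₁·C = 0 with Ka₁ = 5.90e-02, C = 0.208.
x = (−Ka₁ + √(Ka₁² + 4·Ka₁·C))/2 = 8.5140e-02 M, so pH = 1.07.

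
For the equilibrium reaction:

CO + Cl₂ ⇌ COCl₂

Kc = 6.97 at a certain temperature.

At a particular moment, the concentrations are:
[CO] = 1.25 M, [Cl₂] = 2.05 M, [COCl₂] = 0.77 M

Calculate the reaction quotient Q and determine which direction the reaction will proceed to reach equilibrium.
Q = 0.300, Q < K, reaction proceeds forward (toward products)

Q = ([COCl₂]) / ([CO] × [Cl₂])
  = ((0.77)) / ((1.25)·(2.05)) = 0.77/2.5625 = 0.3005
Since Q = 0.3005 < Kc = 6.97, the reaction proceeds forward (toward products) to reach equilibrium.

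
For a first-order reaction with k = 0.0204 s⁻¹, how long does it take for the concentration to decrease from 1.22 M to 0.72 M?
25.85 s

From ln[A] = ln[A]₀ - k·t: t = ln([A]₀/[A])/k = ln(1.22/0.72)/0.0204 = ln(1.6944)/0.0204 = 0.5274/0.0204 = 25.85 s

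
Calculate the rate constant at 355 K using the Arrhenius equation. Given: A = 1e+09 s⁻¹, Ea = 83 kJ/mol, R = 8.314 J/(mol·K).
6.12e-04 s⁻¹

k = A·exp(-Ea/(R·T)) = 1e+09·exp(-83000/(8.314·355)) = 1e+09·exp(-28.1216) = 1e+09·6.1228e-13 = 6.12e-04 s⁻¹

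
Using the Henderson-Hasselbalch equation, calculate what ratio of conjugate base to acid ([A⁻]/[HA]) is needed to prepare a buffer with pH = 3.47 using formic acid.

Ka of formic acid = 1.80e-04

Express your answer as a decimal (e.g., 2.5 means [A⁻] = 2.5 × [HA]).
[A⁻]/[HA] = 0.531

pKa = −log(1.80e-04) = 3.7447. pH = pKa + log([A⁻]/[HA]). 3.47 = 3.7447 + log(ratio). log(ratio) = 3.47 − 3.7447 = -0.2747. ratio = 10^(-0.2747) = 0.531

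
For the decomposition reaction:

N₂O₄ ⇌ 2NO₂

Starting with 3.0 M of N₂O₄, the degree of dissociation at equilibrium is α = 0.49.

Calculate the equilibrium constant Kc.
K_c = 5.6494

x = α·[A]₀ = 0.49 × 3.0 = 1.47 M dissociated.
At eq: [N₂O₄] = 3.0 − 1.47 = 1.53 M; [NO₂] = 2x = 2.94 M.
Kc = [NO₂]²/[N₂O₄] = (2.94)²/1.53 = 5.649.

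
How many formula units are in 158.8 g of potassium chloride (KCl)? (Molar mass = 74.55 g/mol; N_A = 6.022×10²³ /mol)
Moles = 158.8 g ÷ 74.55 g/mol = 2.13011 mol
Formula units = 2.13011 mol × 6.022×10²³ /mol = 1.283e+24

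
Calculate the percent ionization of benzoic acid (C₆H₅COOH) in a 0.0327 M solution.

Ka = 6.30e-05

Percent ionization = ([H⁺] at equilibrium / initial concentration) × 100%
Percent ionization = 4.29%

Let x = [H⁺]. Ka = x²/(C - x) ⇒ x² + (6.30e-05)x - (6.30e-05)(0.0327) = 0. x = 1.4042e-03. Percent = (1.4042e-03/0.0327) × 100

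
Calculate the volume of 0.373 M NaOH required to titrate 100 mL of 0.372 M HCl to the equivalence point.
V_{base} = 99.7 mL

At equivalence: moles acid = moles base.
moles HCl = 0.372 M × 0.1 L = 0.0372 mol
V_NaOH = 0.0372 mol ÷ 0.373 M = 0.09973 L = 99.7 mL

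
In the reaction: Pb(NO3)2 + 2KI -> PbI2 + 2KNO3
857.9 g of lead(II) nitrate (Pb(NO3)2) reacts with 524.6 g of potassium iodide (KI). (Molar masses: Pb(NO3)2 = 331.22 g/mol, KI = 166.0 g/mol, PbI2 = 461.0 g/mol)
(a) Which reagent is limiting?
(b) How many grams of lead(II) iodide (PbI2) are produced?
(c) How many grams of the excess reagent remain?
(a) KI, (b) 728.4 g, (c) 334.5 g

Moles of Pb(NO3)2 = 857.9 g ÷ 331.22 g/mol = 2.59012 mol
Moles of KI = 524.6 g ÷ 166.0 g/mol = 3.16024 mol
Moles ÷ coefficient: Pb(NO3)2: 2.59012/1 = 2.59, KI: 3.16024/2 = 1.58
(a) KI has the smaller value, so KI is the limiting reagent.
(b) Moles of PbI2 = 3.16024 mol KI × (1/2) = 1.58012 mol; mass = 1.58012 mol × 461.0 g/mol = 728.4 g
(c) Pb(NO3)2 consumed = 3.16024 × (1/2) = 1.58012 mol; remaining = 2.59012 − 1.58012 = 1.01 mol; mass = 1.01 mol × 331.22 g/mol = 334.5 g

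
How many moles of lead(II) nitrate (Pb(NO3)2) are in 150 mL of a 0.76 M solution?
Moles = Molarity × Volume (L)
Moles = 0.76 M × 0.15 L = 0.114 mol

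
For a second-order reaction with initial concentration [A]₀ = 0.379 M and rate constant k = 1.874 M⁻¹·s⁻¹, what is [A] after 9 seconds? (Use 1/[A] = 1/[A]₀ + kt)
0.0513 M

1/[A] = 1/[A]₀ + k·t = 1/0.379 + (1.874)·(9) = 2.6385 + 16.8660 = 19.5045
[A] = 1/19.5045 = 0.0513 M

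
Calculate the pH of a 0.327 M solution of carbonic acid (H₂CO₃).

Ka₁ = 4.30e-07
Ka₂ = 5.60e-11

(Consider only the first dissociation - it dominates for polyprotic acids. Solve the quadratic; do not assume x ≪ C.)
pH = 3.43

x² + Ka₁·x − Ka₁·C = 0 with Ka₁ = 4.30e-07, C = 0.327.
x = (−Ka₁ + √(Ka₁² + 4·Ka₁·C))/2 = 3.7477e-04 M, so pH = 3.43.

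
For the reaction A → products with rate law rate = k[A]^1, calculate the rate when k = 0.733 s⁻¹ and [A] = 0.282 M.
0.2067 M/s

rate = k·[A]^1 = 0.733·(0.282)^1 = 0.733·0.282 = 0.2067 M/s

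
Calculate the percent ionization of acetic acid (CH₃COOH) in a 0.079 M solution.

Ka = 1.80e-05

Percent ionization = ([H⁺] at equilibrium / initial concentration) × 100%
Percent ionization = 1.5%

Let x = [H⁺]. Ka = x²/(C - x) ⇒ x² + (1.80e-05)x - (1.80e-05)(0.079) = 0. x = 1.1835e-03. Percent = (1.1835e-03/0.079) × 100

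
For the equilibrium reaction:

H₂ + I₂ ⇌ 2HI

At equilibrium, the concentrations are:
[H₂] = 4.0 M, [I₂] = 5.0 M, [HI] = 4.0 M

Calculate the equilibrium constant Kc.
K_c = 0.8000

Kc = ([HI]^2) / ([H₂] × [I₂])
   = ((4.0)^2) / ((4.0)·(5.0))
   = 16 / 20 = 0.8000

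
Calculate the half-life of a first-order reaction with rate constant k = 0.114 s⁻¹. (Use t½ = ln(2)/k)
6.08 s

t½ = ln(2)/k = 0.6931/0.114 = 6.08 s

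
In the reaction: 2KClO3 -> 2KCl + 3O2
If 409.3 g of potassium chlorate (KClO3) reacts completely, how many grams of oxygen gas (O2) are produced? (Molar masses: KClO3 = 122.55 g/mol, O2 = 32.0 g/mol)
Moles of KClO3 = 409.3 g ÷ 122.55 g/mol = 3.33986 mol
Mole ratio: 3 mol O2 / 2 mol KClO3
Moles of O2 = 3.33986 × (3/2) = 5.00979 mol
Mass of O2 = 5.00979 mol × 32.0 g/mol = 160.3 g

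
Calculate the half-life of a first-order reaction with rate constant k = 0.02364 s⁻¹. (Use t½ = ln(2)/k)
29.32 s

t½ = ln(2)/k = 0.6931/0.02364 = 29.32 s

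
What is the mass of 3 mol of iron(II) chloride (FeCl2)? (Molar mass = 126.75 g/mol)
Mass = 3 mol × 126.75 g/mol = 380.2 g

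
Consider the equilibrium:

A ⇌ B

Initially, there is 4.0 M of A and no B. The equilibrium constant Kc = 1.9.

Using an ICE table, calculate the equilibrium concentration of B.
[B] = 2.621 M

ICE: [A] = 4.0 − x, [B] = x.
Kc = x/(4.0 − x) = 1.9 ⇒ x = 1.9·4.0/(1 + 1.9) = 7.6/2.9 = 2.621.
[B] = x = 2.621 M.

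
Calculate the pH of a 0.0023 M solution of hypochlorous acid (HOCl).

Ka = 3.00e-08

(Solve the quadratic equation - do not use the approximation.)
pH = 5.08

x² + Ka×x - Ka×C = 0. Using quadratic formula: [H⁺] = 8.2916e-06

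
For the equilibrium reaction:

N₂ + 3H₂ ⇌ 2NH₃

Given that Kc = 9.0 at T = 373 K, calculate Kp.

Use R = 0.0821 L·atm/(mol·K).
K_p = 0.0096

Δn = (moles gaseous products) − (moles gaseous reactants) = -2
T = 373 K; RT = 0.0821 × 373 = 30.6233
Kp = Kc·(RT)^Δn = 9.0 × (30.6233)^-2 = 9.0 × 0.00106634 = 0.0096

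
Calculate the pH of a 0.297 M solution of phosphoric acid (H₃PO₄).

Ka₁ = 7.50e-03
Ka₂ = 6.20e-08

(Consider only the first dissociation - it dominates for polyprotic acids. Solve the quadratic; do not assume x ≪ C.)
pH = 1.36

x² + Ka₁·x − Ka₁·C = 0 with Ka₁ = 7.50e-03, C = 0.297.
x = (−Ka₁ + √(Ka₁² + 4·Ka₁·C))/2 = 4.3595e-02 M, so pH = 1.36.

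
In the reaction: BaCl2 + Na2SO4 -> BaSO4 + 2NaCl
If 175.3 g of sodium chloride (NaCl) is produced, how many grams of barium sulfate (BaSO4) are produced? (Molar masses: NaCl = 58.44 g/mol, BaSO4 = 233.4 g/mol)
Moles of NaCl = 175.3 g ÷ 58.44 g/mol = 2.99966 mol
Mole ratio: 1 mol BaSO4 / 2 mol NaCl
Moles of BaSO4 = 2.99966 × (1/2) = 1.49983 mol
Mass of BaSO4 = 1.49983 mol × 233.4 g/mol = 350.1 g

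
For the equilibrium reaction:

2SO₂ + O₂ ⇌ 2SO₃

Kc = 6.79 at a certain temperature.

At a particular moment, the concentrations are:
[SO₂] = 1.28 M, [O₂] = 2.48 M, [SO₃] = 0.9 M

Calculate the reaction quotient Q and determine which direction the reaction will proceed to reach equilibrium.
Q = 0.199, Q < K, reaction proceeds forward (toward products)

Q = ([SO₃]^2) / ([SO₂]^2 × [O₂])
  = ((0.9)^2) / ((1.28)^2·(2.48)) = 0.81/4.0632 = 0.1993
Since Q = 0.1993 < Kc = 6.79, the reaction proceeds forward (toward products) to reach equilibrium.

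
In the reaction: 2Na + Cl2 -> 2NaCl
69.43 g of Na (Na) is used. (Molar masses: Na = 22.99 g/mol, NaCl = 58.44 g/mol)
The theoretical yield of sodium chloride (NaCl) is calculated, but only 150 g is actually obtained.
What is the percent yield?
Moles of Na = 69.43 g ÷ 22.99 g/mol = 3.02001 mol
Mole ratio: 2 mol NaCl / 2 mol Na
Moles of NaCl = 3.02001 × (2/2) = 3.02001 mol
Theoretical yield = 3.02001 mol × 58.44 g/mol = 176.49 g
Actual yield = 150 g
Percent yield = (150 / 176.49) × 100% = 85.0%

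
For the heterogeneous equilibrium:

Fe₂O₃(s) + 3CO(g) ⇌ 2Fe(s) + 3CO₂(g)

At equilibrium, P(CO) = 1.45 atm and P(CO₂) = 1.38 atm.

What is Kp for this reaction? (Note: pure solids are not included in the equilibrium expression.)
K_p = 0.862

Solids (Fe₂O₃, Fe) are excluded.
Kp = P(CO₂)³/P(CO)³ = (1.38)³/(1.45)³ = 2.628/3.049 = 0.862.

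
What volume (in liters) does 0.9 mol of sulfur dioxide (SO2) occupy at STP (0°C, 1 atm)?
At STP, 1 mol of gas occupies 22.4 L
Volume = 0.9 mol × 22.4 L/mol = 20.16 L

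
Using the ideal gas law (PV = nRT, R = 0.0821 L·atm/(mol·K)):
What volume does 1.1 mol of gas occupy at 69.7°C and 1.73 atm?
T = 69.7°C + 273.15 = 342.85 K
V = nRT/P = (1.1 × 0.0821 × 342.85) / 1.73
V = 17.90 L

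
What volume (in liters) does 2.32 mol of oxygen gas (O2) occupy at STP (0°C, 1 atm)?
At STP, 1 mol of gas occupies 22.4 L
Volume = 2.32 mol × 22.4 L/mol = 51.97 L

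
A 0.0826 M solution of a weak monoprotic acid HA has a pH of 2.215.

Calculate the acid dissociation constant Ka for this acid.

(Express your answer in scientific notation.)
K_a = 4.86e-04

[H⁺] = 10^(−pH) = 10^(−2.215) = 6.095e-03 M. For HA ⇌ H⁺ + A⁻, Ka = x²/(C − x) = (6.095e-03)²/(0.0826 − 6.095e-03) = 4.86e-04.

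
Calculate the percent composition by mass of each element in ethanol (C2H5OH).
C: 52.14%, H: 13.13%, O: 34.73%

Molar mass of C2H5OH = 46.07 g/mol
% C = (2 × 12.01) / 46.07 × 100% = 24.02 / 46.07 × 100% = 52.14%
% H = (6 × 1.008) / 46.07 × 100% = 6.048 / 46.07 × 100% = 13.13%
% O = (1 × 16.0) / 46.07 × 100% = 16 / 46.07 × 100% = 34.73%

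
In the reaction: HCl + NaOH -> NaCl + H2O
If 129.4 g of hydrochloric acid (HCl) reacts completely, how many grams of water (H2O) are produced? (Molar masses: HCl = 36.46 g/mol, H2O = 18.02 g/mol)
Moles of HCl = 129.4 g ÷ 36.46 g/mol = 3.54909 mol
Mole ratio: 1 mol H2O / 1 mol HCl
Moles of H2O = 3.54909 × (1/1) = 3.54909 mol
Mass of H2O = 3.54909 mol × 18.02 g/mol = 63.95 g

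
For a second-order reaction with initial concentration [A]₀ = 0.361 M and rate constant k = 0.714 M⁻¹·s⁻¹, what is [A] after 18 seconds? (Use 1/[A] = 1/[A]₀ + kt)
0.0640 M

1/[A] = 1/[A]₀ + k·t = 1/0.361 + (0.714)·(18) = 2.7701 + 12.8520 = 15.6221
[A] = 1/15.6221 = 0.0640 M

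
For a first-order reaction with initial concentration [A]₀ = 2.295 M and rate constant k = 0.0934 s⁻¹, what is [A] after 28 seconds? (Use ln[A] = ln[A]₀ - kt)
0.1679 M

ln[A] = ln[A]₀ - k·t = ln(2.295) - (0.0934)·(28) = 0.8307 - 2.6152 = -1.7845
[A] = e^(-1.7845) = 0.1679 M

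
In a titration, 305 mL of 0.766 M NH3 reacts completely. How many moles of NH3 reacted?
Moles = Molarity × Volume (L)
Moles = 0.766 M × 0.305 L = 0.2336 mol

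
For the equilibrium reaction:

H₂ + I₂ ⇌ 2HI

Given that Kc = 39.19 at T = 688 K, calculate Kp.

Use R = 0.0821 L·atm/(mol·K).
K_p = 39.1900

Δn = (moles gaseous products) − (moles gaseous reactants) = 0
T = 688 K; RT = 0.0821 × 688 = 56.4848
Kp = Kc·(RT)^Δn = 39.19 × (56.4848)^0 = 39.19 × 1 = 39.1900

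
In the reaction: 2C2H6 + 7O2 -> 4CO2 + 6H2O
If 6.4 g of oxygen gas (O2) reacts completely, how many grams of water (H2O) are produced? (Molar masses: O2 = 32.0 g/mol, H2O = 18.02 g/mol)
Moles of O2 = 6.4 g ÷ 32.0 g/mol = 0.2 mol
Mole ratio: 6 mol H2O / 7 mol O2
Moles of H2O = 0.2 × (6/7) = 0.171429 mol
Mass of H2O = 0.171429 mol × 18.02 g/mol = 3.089 g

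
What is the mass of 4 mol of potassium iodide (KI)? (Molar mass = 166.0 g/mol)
Mass = 4 mol × 166.0 g/mol = 664 g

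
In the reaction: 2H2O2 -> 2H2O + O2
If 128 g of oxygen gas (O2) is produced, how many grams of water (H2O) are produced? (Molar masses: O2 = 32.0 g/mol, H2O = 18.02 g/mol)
Moles of O2 = 128 g ÷ 32.0 g/mol = 4 mol
Mole ratio: 2 mol H2O / 1 mol O2
Moles of H2O = 4 × (2/1) = 8 mol
Mass of H2O = 8 mol × 18.02 g/mol = 144.2 g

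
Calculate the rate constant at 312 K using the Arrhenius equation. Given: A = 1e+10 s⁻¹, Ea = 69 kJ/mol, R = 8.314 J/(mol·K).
2.80e-02 s⁻¹

k = A·exp(-Ea/(R·T)) = 1e+10·exp(-69000/(8.314·312)) = 1e+10·exp(-26.6002) = 1e+10·2.8034e-12 = 2.80e-02 s⁻¹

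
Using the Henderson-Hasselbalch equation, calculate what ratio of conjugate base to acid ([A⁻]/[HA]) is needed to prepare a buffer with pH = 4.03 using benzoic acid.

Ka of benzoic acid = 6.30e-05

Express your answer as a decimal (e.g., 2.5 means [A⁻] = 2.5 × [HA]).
[A⁻]/[HA] = 0.675

pKa = −log(6.30e-05) = 4.2007. pH = pKa + log([A⁻]/[HA]). 4.03 = 4.2007 + log(ratio). log(ratio) = 4.03 − 4.2007 = -0.1707. ratio = 10^(-0.1707) = 0.675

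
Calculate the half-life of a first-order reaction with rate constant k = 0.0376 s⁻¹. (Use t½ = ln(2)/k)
18.43 s

t½ = ln(2)/k = 0.6931/0.0376 = 18.43 s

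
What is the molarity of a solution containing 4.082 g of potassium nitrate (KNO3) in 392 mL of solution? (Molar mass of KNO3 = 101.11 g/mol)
Moles of KNO3 = 4.082 g ÷ 101.11 g/mol = 0.0403719 mol
Volume = 392 mL = 0.392 L
Molarity = 0.0403719 mol ÷ 0.392 L = 0.103 M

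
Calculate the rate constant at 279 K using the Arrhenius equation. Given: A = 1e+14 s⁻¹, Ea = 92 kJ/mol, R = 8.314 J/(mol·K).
5.96e-04 s⁻¹

k = A·exp(-Ea/(R·T)) = 1e+14·exp(-92000/(8.314·279)) = 1e+14·exp(-39.6619) = 1e+14·5.9573e-18 = 5.96e-04 s⁻¹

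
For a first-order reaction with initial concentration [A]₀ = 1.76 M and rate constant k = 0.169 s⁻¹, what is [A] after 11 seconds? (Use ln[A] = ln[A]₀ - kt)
0.2743 M

ln[A] = ln[A]₀ - k·t = ln(1.76) - (0.169)·(11) = 0.5653 - 1.8590 = -1.2937
[A] = e^(-1.2937) = 0.2743 M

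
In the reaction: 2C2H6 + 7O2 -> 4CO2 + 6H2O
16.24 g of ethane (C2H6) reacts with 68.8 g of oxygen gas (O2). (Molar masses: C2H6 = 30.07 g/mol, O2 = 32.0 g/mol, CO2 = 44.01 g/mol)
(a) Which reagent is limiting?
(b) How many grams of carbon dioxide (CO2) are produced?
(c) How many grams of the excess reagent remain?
(a) C2H6, (b) 47.54 g, (c) 8.312 g

Moles of C2H6 = 16.24 g ÷ 30.07 g/mol = 0.540073 mol
Moles of O2 = 68.8 g ÷ 32.0 g/mol = 2.15 mol
Moles ÷ coefficient: C2H6: 0.540073/2 = 0.27, O2: 2.15/7 = 0.3071
(a) C2H6 has the smaller value, so C2H6 is the limiting reagent.
(b) Moles of CO2 = 0.540073 mol C2H6 × (4/2) = 1.08015 mol; mass = 1.08015 mol × 44.01 g/mol = 47.54 g
(c) O2 consumed = 0.540073 × (7/2) = 1.89026 mol; remaining = 2.15 − 1.89026 = 0.259744 mol; mass = 0.259744 mol × 32.0 g/mol = 8.312 g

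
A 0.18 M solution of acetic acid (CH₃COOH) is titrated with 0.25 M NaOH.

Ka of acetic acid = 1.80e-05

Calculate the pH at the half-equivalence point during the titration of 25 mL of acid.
pH = pKa = 4.74

At the half-equivalence point, [HA] = [A⁻], so by Henderson–Hasselbalch pH = pKa + log(1) = pKa.
pKa = −log(1.80e-05) = 4.74.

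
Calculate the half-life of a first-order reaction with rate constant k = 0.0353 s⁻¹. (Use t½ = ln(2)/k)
19.64 s

t½ = ln(2)/k = 0.6931/0.0353 = 19.64 s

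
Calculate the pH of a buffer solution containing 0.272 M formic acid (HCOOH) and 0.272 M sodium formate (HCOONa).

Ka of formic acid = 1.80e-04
pH = 3.74

pKa = -log(1.80e-04) = 3.74. pH = pKa + log([A⁻]/[HA]) = 3.74 + log(0.272/0.272)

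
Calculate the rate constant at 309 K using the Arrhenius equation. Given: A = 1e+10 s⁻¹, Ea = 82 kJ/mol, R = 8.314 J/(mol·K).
1.37e-04 s⁻¹

k = A·exp(-Ea/(R·T)) = 1e+10·exp(-82000/(8.314·309)) = 1e+10·exp(-31.9187) = 1e+10·1.3737e-14 = 1.37e-04 s⁻¹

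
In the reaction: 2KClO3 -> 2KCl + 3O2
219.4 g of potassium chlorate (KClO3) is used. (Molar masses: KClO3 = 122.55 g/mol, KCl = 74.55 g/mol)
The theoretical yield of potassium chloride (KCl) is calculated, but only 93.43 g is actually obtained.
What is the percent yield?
Moles of KClO3 = 219.4 g ÷ 122.55 g/mol = 1.79029 mol
Mole ratio: 2 mol KCl / 2 mol KClO3
Moles of KCl = 1.79029 × (2/2) = 1.79029 mol
Theoretical yield = 1.79029 mol × 74.55 g/mol = 133.47 g
Actual yield = 93.43 g
Percent yield = (93.43 / 133.47) × 100% = 70.0%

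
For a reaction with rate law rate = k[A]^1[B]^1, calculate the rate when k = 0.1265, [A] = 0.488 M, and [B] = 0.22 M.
0.01358 M/s

rate = k·[A]^1·[B]^1 = 0.1265·(0.488)^1·(0.22)^1 = 0.1265·0.488·0.22 = 0.01358 M/s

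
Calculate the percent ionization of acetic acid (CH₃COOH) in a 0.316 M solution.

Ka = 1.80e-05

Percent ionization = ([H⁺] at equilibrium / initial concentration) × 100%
Percent ionization = 0.752%

Let x = [H⁺]. Ka = x²/(C - x) ⇒ x² + (1.80e-05)x - (1.80e-05)(0.316) = 0. x = 2.3760e-03. Percent = (2.3760e-03/0.316) × 100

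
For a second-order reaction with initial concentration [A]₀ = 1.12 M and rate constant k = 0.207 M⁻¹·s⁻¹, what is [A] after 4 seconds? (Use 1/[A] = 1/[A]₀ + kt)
0.5811 M

1/[A] = 1/[A]₀ + k·t = 1/1.12 + (0.207)·(4) = 0.8929 + 0.8280 = 1.7209
[A] = 1/1.7209 = 0.5811 M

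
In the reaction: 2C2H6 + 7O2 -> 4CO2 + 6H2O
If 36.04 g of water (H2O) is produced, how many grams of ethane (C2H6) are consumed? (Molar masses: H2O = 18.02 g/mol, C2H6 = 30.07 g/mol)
Moles of H2O = 36.04 g ÷ 18.02 g/mol = 2 mol
Mole ratio: 2 mol C2H6 / 6 mol H2O
Moles of C2H6 = 2 × (2/6) = 0.666667 mol
Mass of C2H6 = 0.666667 mol × 30.07 g/mol = 20.05 g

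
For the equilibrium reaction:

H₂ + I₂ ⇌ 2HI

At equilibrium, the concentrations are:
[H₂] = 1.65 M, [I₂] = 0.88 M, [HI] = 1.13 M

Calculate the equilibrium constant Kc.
K_c = 0.8794

Kc = ([HI]^2) / ([H₂] × [I₂])
   = ((1.13)^2) / ((1.65)·(0.88))
   = 1.2769 / 1.452 = 0.8794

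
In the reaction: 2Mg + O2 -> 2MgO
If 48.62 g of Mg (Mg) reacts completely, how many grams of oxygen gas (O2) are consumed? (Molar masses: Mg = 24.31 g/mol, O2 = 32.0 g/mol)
Moles of Mg = 48.62 g ÷ 24.31 g/mol = 2 mol
Mole ratio: 1 mol O2 / 2 mol Mg
Moles of O2 = 2 × (1/2) = 1 mol
Mass of O2 = 1 mol × 32.0 g/mol = 32 g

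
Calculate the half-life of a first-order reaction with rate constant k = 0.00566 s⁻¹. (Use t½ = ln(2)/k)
122.46 s

t½ = ln(2)/k = 0.6931/0.00566 = 122.46 s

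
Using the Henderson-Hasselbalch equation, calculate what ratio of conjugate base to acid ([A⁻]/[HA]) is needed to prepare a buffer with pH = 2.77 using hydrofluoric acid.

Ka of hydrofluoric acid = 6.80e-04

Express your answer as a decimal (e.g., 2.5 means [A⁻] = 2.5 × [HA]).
[A⁻]/[HA] = 0.400

pKa = −log(6.80e-04) = 3.1675. pH = pKa + log([A⁻]/[HA]). 2.77 = 3.1675 + log(ratio). log(ratio) = 2.77 − 3.1675 = -0.3975. ratio = 10^(-0.3975) = 0.400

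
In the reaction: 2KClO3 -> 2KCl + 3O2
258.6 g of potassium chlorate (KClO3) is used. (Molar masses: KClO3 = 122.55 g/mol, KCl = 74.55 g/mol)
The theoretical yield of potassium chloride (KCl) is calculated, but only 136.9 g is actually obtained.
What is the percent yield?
Moles of KClO3 = 258.6 g ÷ 122.55 g/mol = 2.11016 mol
Mole ratio: 2 mol KCl / 2 mol KClO3
Moles of KCl = 2.11016 × (2/2) = 2.11016 mol
Theoretical yield = 2.11016 mol × 74.55 g/mol = 157.31 g
Actual yield = 136.9 g
Percent yield = (136.9 / 157.31) × 100% = 87.0%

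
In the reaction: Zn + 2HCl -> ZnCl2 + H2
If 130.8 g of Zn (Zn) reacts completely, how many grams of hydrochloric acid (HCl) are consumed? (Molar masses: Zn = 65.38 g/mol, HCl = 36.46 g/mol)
Moles of Zn = 130.8 g ÷ 65.38 g/mol = 2.00061 mol
Mole ratio: 2 mol HCl / 1 mol Zn
Moles of HCl = 2.00061 × (2/1) = 4.00122 mol
Mass of HCl = 4.00122 mol × 36.46 g/mol = 145.9 g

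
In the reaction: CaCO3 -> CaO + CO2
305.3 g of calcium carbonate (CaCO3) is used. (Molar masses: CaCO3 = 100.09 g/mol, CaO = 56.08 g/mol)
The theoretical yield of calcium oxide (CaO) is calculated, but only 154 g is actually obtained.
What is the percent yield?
Moles of CaCO3 = 305.3 g ÷ 100.09 g/mol = 3.05025 mol
Mole ratio: 1 mol CaO / 1 mol CaCO3
Moles of CaO = 3.05025 × (1/1) = 3.05025 mol
Theoretical yield = 3.05025 mol × 56.08 g/mol = 171.06 g
Actual yield = 154 g
Percent yield = (154 / 171.06) × 100% = 90.0%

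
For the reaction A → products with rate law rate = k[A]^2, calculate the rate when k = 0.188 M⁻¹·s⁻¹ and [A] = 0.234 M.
0.01029 M/s

rate = k·[A]^2 = 0.188·(0.234)^2 = 0.188·0.054756 = 0.01029 M/s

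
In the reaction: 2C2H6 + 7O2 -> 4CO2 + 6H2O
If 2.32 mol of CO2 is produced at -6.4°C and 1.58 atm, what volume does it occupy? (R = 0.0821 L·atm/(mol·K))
T = -6.4°C + 273.15 = 266.75 K
V = nRT/P = (2.32 × 0.0821 × 266.75) / 1.58
V = 32.16 L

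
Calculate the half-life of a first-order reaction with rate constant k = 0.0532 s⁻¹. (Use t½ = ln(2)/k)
13.03 s

t½ = ln(2)/k = 0.6931/0.0532 = 13.03 s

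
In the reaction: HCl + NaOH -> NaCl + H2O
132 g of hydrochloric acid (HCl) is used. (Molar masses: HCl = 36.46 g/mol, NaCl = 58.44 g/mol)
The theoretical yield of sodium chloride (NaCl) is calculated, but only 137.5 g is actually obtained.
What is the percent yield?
Moles of HCl = 132 g ÷ 36.46 g/mol = 3.62041 mol
Mole ratio: 1 mol NaCl / 1 mol HCl
Moles of NaCl = 3.62041 × (1/1) = 3.62041 mol
Theoretical yield = 3.62041 mol × 58.44 g/mol = 211.58 g
Actual yield = 137.5 g
Percent yield = (137.5 / 211.58) × 100% = 65.0%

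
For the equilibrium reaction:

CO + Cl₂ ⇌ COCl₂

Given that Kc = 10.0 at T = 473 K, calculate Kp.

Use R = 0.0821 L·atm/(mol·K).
K_p = 0.2575

Δn = (moles gaseous products) − (moles gaseous reactants) = -1
T = 473 K; RT = 0.0821 × 473 = 38.8333
Kp = Kc·(RT)^Δn = 10.0 × (38.8333)^-1 = 10.0 × 0.0257511 = 0.2575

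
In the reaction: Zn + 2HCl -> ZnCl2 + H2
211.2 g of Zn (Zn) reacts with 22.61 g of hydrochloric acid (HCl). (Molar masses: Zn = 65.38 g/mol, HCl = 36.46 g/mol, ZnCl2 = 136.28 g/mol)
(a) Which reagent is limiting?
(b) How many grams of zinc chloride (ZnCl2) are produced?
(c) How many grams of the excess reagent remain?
(a) HCl, (b) 42.26 g, (c) 190.9 g

Moles of Zn = 211.2 g ÷ 65.38 g/mol = 3.23035 mol
Moles of HCl = 22.61 g ÷ 36.46 g/mol = 0.620132 mol
Moles ÷ coefficient: Zn: 3.23035/1 = 3.23, HCl: 0.620132/2 = 0.3101
(a) HCl has the smaller value, so HCl is the limiting reagent.
(b) Moles of ZnCl2 = 0.620132 mol HCl × (1/2) = 0.310066 mol; mass = 0.310066 mol × 136.28 g/mol = 42.26 g
(c) Zn consumed = 0.620132 × (1/2) = 0.310066 mol; remaining = 3.23035 − 0.310066 = 2.92028 mol; mass = 2.92028 mol × 65.38 g/mol = 190.9 g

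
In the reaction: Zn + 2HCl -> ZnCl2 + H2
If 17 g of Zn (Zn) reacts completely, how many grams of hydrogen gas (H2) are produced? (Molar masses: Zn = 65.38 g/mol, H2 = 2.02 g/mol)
Moles of Zn = 17 g ÷ 65.38 g/mol = 0.260018 mol
Mole ratio: 1 mol H2 / 1 mol Zn
Moles of H2 = 0.260018 × (1/1) = 0.260018 mol
Mass of H2 = 0.260018 mol × 2.02 g/mol = 0.5252 g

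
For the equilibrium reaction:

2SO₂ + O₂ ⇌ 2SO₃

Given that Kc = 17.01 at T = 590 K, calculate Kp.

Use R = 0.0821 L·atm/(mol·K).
K_p = 0.3512

Δn = (moles gaseous products) − (moles gaseous reactants) = -1
T = 590 K; RT = 0.0821 × 590 = 48.439
Kp = Kc·(RT)^Δn = 17.01 × (48.439)^-1 = 17.01 × 0.0206445 = 0.3512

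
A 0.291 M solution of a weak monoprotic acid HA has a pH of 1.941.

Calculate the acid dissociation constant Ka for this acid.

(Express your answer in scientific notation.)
K_a = 4.69e-04

[H⁺] = 10^(−pH) = 10^(−1.941) = 1.146e-02 M. For HA ⇌ H⁺ + A⁻, Ka = x²/(C − x) = (1.146e-02)²/(0.291 − 1.146e-02) = 4.69e-04.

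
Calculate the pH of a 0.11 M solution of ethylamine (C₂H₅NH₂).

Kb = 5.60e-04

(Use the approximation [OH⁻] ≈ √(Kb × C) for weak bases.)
pH = 11.89

[OH⁻] = √(Kb × C) = √(5.60e-04 × 0.11) = 7.8486e-03. pOH = 2.11, pH = 14 - pOH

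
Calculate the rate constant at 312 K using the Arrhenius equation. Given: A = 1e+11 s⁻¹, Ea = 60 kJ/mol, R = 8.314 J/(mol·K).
9.01e+00 s⁻¹

k = A·exp(-Ea/(R·T)) = 1e+11·exp(-60000/(8.314·312)) = 1e+11·exp(-23.1306) = 1e+11·9.0056e-11 = 9.01e+00 s⁻¹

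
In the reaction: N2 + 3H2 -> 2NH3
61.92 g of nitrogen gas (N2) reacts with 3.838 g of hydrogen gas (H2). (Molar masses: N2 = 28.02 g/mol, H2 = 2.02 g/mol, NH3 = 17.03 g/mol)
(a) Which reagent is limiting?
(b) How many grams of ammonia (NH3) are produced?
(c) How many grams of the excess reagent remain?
(a) H2, (b) 21.57 g, (c) 44.17 g

Moles of N2 = 61.92 g ÷ 28.02 g/mol = 2.20985 mol
Moles of H2 = 3.838 g ÷ 2.02 g/mol = 1.9 mol
Moles ÷ coefficient: N2: 2.20985/1 = 2.21, H2: 1.9/3 = 0.6333
(a) H2 has the smaller value, so H2 is the limiting reagent.
(b) Moles of NH3 = 1.9 mol H2 × (2/3) = 1.26667 mol; mass = 1.26667 mol × 17.03 g/mol = 21.57 g
(c) N2 consumed = 1.9 × (1/3) = 0.633333 mol; remaining = 2.20985 − 0.633333 = 1.57652 mol; mass = 1.57652 mol × 28.02 g/mol = 44.17 g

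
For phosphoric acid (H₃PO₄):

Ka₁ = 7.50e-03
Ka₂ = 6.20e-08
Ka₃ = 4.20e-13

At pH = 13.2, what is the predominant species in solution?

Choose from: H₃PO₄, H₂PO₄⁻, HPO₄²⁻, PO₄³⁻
PO₄³⁻

pKa1 = 2.12, pKa2 = 7.21, pKa3 = 12.38. Each pKa is the crossover between adjacent species; pH = 13.2 lies in the region where PO₄³⁻ predominates.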